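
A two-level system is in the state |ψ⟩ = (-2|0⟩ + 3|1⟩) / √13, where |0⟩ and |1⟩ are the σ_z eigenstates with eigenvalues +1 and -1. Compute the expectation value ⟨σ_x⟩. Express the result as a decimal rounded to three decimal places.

⟨σ_x⟩ = 2 Re(a* b)/(|a|²+|b|²) with a = -2, b = 3.
a* b = -6, so ⟨σ_x⟩ = -12/13.

-0.923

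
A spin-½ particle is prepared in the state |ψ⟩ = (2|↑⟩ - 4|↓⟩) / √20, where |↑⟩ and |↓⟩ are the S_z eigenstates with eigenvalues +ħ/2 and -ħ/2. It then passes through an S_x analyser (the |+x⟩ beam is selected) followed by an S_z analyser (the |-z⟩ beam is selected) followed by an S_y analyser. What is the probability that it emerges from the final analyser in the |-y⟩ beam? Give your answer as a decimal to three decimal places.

First analyser (S_x): P(|+x⟩) = |⟨+x|ψ⟩|² = 4/40.
After stage 1 the state is |+x⟩; P(|-z⟩) = |⟨-z|+x⟩|² = 1/2.
After stage 2 the state is |-z⟩; P(|-y⟩) = |⟨-y|-z⟩|² = 1/2.
Joint probability = 4/40 × 1/2 × 1/2 = 0.025.

0.025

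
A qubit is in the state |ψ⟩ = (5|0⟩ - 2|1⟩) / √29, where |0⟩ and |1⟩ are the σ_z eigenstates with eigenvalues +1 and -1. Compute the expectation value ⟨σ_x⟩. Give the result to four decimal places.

⟨σ_x⟩ = 2 Re(a* b)/(|a|²+|b|²) with a = 5, b = -2.
a* b = -10, so ⟨σ_x⟩ = -20/29.

-0.6897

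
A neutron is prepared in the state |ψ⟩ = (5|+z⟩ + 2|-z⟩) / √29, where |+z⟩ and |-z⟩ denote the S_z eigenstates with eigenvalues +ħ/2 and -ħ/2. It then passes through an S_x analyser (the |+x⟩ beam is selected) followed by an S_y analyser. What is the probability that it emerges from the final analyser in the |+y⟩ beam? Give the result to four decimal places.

First analyser (S_x): P(|+x⟩) = |⟨+x|ψ⟩|² = 49/58.
After stage 1 the state is |+x⟩; P(|+y⟩) = |⟨+y|+x⟩|² = 1/2.
Joint probability = 49/58 × 1/2 = 0.4224.

0.4224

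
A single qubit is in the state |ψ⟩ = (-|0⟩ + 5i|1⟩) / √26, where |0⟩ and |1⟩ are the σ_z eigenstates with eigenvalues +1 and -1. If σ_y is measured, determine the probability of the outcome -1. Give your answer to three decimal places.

0.692

|-y⟩ = (|0⟩ - i|1⟩)/√2, so ⟨-y|ψ⟩ = (-6) / (√2·√26).
P = |-6|² / 52 = 36/52.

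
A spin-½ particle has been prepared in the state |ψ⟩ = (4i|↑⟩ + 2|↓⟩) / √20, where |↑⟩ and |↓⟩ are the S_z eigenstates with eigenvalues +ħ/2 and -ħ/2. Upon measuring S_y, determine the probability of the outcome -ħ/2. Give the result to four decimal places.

0.9000

|-y⟩ = (|↑⟩ - i|↓⟩)/√2, so ⟨-y|ψ⟩ = (6i) / (√2·√20).
P = |6i|² / 40 = 36/40.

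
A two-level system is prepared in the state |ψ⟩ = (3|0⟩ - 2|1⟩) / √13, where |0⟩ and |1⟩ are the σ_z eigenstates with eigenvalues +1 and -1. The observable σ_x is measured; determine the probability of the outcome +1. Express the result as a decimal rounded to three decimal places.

0.038

|+x⟩ = (|0⟩ + |1⟩)/√2, so ⟨+x|ψ⟩ = (1) / (√2·√13).
P = |1|² / 26 = 1/26.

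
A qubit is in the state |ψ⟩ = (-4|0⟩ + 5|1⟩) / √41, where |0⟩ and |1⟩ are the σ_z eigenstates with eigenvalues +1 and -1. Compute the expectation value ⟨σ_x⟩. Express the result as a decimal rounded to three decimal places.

-0.976

⟨σ_x⟩ = 2 Re(a* b)/(|a|²+|b|²) with a = -4, b = 5.
a* b = -20, so ⟨σ_x⟩ = -40/41.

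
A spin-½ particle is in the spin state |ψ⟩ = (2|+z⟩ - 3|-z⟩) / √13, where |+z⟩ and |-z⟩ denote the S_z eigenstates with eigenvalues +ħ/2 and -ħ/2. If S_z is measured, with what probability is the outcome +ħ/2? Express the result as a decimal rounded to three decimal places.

0.308

The +ħ/2 outcome corresponds to |+z⟩. Its amplitude in |ψ⟩ is 2/√13.
P = |2|² / 13 = 4/13.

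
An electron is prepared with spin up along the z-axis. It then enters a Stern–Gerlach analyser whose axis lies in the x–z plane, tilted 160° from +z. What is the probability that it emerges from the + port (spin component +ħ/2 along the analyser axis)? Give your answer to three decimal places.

0.030

For spin-½, the probability of finding spin-up along an axis at angle θ to the initial spin direction is cos²(θ/2); spin-down is sin²(θ/2).
θ = 160°, so P = cos²(80°) ≈ 0.030.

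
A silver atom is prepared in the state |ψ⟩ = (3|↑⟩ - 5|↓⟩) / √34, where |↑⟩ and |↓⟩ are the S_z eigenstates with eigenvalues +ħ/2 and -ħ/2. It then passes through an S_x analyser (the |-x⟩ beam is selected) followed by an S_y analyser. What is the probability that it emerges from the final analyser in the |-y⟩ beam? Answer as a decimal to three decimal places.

0.471

First analyser (S_x): P(|-x⟩) = |⟨-x|ψ⟩|² = 64/68.
After stage 1 the state is |-x⟩; P(|-y⟩) = |⟨-y|-x⟩|² = 1/2.
Joint probability = 64/68 × 1/2 = 0.471.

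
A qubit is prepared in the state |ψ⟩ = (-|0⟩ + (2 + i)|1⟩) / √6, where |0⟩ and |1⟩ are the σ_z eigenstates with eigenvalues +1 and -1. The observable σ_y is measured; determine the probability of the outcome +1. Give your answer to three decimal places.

0.333

|+y⟩ = (|0⟩ + i|1⟩)/√2, so ⟨+y|ψ⟩ = (-2i) / (√2·√6).
P = |-2i|² / 12 = 4/12.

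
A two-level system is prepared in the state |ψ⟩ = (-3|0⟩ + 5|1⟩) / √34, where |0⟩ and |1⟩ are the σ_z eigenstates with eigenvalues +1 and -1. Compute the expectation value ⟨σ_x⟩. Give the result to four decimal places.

⟨σ_x⟩ = 2 Re(a* b)/(|a|²+|b|²) with a = -3, b = 5.
a* b = -15, so ⟨σ_x⟩ = -30/34.

-0.8824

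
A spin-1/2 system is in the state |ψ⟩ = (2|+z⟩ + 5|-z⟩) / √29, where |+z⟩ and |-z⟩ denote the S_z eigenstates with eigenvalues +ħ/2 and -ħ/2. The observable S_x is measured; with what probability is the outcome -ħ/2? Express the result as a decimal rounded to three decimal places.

|-x⟩ = (|+z⟩ - |-z⟩)/√2, so ⟨-x|ψ⟩ = (-3) / (√2·√29).
P = |-3|² / 58 = 9/58.

0.155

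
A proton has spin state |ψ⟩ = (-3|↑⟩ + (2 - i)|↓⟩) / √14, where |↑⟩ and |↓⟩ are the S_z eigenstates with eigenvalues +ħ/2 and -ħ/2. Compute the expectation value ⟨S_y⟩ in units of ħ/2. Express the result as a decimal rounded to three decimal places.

0.429

⟨σ_y⟩ = 2 Im(a* b)/(|a|²+|b|²) with a = -3, b = (2 - i).
a* b = (-6 + 3i), so ⟨σ_y⟩ = 6/14.
⟨S_y⟩ = (ħ/2)·⟨σ_y⟩.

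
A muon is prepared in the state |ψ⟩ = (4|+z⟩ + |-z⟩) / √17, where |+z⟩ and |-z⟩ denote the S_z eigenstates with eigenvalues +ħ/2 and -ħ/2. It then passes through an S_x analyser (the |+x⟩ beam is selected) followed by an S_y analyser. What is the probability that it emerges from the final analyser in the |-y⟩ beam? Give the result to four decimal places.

0.3676

First analyser (S_x): P(|+x⟩) = |⟨+x|ψ⟩|² = 25/34.
After stage 1 the state is |+x⟩; P(|-y⟩) = |⟨-y|+x⟩|² = 1/2.
Joint probability = 25/34 × 1/2 = 0.3676.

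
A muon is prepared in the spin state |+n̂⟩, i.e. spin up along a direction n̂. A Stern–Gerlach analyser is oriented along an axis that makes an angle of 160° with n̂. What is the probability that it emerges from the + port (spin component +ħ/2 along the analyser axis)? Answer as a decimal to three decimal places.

For spin-½, the probability of finding spin-up along an axis at angle θ to the initial spin direction is cos²(θ/2); spin-down is sin²(θ/2).
θ = 160°, so P = cos²(80°) ≈ 0.030.

0.030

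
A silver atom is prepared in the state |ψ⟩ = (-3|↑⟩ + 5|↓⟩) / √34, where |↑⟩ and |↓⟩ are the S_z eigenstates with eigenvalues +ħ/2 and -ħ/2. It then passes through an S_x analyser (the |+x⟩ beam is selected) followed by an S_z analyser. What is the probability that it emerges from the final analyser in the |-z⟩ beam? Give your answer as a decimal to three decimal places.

0.029

First analyser (S_x): P(|+x⟩) = |⟨+x|ψ⟩|² = 4/68.
After stage 1 the state is |+x⟩; P(|-z⟩) = |⟨-z|+x⟩|² = 1/2.
Joint probability = 4/68 × 1/2 = 0.029.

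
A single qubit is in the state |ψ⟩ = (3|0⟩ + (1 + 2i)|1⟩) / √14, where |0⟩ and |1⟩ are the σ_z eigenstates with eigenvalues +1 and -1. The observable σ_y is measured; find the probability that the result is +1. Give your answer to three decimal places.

0.929

|+y⟩ = (|0⟩ + i|1⟩)/√2, so ⟨+y|ψ⟩ = (5 - i) / (√2·√14).
P = |5 - i|² / 28 = 26/28.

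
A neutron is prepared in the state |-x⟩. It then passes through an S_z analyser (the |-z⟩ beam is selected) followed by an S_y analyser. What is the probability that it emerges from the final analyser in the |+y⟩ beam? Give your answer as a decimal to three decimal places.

First analyser (S_z): from |-x⟩, P(|-z⟩) = 1/2.
After stage 1 the state is |-z⟩; P(|+y⟩) = |⟨+y|-z⟩|² = 1/2.
Joint probability = 1/2 × 1/2 = 0.250.

0.250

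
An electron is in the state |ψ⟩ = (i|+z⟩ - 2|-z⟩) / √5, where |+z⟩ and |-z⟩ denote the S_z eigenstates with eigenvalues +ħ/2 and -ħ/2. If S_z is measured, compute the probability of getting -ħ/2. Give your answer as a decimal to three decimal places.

The -ħ/2 outcome corresponds to |-z⟩. Its amplitude in |ψ⟩ is -2/√5.
P = |-2|² / 5 = 4/5.

0.800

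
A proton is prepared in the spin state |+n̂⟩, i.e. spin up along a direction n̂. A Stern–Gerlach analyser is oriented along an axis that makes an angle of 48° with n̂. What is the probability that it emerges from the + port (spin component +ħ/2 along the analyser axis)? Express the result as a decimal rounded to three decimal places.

For spin-½, the probability of finding spin-up along an axis at angle θ to the initial spin direction is cos²(θ/2); spin-down is sin²(θ/2).
θ = 48°, so P = cos²(24°) ≈ 0.835.

0.835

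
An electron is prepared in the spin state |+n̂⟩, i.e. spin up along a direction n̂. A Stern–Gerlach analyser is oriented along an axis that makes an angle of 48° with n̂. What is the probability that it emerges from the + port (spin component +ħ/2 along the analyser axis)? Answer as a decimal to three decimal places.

For spin-½, the probability of finding spin-up along an axis at angle θ to the initial spin direction is cos²(θ/2); spin-down is sin²(θ/2).
θ = 48°, so P = cos²(24°) ≈ 0.835.

0.835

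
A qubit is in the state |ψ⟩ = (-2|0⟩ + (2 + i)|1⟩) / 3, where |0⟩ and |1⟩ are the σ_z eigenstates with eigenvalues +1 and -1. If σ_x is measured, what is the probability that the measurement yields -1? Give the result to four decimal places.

|-x⟩ = (|0⟩ - |1⟩)/√2, so ⟨-x|ψ⟩ = (-4 - i) / (√2·3).
P = |-4 - i|² / 18 = 17/18.

0.9444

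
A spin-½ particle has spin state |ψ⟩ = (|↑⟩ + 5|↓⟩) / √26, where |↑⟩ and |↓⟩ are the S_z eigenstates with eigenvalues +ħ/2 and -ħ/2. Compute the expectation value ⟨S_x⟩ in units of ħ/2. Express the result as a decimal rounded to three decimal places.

⟨σ_x⟩ = 2 Re(a* b)/(|a|²+|b|²) with a = 1, b = 5.
a* b = 5, so ⟨σ_x⟩ = 10/26.
⟨S_x⟩ = (ħ/2)·⟨σ_x⟩.

0.385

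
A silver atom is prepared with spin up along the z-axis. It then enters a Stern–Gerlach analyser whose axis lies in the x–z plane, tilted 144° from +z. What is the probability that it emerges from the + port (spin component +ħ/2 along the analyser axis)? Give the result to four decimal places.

For spin-½, the probability of finding spin-up along an axis at angle θ to the initial spin direction is cos²(θ/2); spin-down is sin²(θ/2).
θ = 144°, so P = cos²(72°) ≈ 0.0955.

0.0955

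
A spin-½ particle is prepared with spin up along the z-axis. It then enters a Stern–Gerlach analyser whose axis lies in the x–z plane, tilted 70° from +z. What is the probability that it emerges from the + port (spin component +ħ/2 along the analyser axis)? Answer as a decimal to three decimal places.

For spin-½, the probability of finding spin-up along an axis at angle θ to the initial spin direction is cos²(θ/2); spin-down is sin²(θ/2).
θ = 70°, so P = cos²(35°) ≈ 0.671.

0.671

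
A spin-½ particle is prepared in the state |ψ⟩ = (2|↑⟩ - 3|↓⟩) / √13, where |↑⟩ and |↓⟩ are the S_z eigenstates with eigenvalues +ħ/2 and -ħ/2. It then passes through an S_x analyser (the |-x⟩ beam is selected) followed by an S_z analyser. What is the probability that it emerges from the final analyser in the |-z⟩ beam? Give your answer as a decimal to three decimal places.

First analyser (S_x): P(|-x⟩) = |⟨-x|ψ⟩|² = 25/26.
After stage 1 the state is |-x⟩; P(|-z⟩) = |⟨-z|-x⟩|² = 1/2.
Joint probability = 25/26 × 1/2 = 0.481.

0.481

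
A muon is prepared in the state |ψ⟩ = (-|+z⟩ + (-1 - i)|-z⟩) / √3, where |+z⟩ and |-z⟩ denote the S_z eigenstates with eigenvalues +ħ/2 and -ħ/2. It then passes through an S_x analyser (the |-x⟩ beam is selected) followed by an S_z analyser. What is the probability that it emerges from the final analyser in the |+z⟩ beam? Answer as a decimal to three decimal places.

0.083

First analyser (S_x): P(|-x⟩) = |⟨-x|ψ⟩|² = 1/6.
After stage 1 the state is |-x⟩; P(|+z⟩) = |⟨+z|-x⟩|² = 1/2.
Joint probability = 1/6 × 1/2 = 0.083.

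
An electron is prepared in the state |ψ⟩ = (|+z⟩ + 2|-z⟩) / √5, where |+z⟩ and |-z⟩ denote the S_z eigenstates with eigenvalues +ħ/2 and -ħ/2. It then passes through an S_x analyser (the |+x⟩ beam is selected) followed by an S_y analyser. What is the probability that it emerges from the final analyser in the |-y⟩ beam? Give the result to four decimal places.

First analyser (S_x): P(|+x⟩) = |⟨+x|ψ⟩|² = 9/10.
After stage 1 the state is |+x⟩; P(|-y⟩) = |⟨-y|+x⟩|² = 1/2.
Joint probability = 9/10 × 1/2 = 0.4500.

0.4500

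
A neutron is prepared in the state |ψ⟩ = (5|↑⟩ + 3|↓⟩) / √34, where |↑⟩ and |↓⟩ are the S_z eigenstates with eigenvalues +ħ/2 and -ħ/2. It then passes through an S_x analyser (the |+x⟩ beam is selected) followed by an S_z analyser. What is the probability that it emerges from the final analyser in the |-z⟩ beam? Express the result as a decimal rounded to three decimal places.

0.471

First analyser (S_x): P(|+x⟩) = |⟨+x|ψ⟩|² = 64/68.
After stage 1 the state is |+x⟩; P(|-z⟩) = |⟨-z|+x⟩|² = 1/2.
Joint probability = 64/68 × 1/2 = 0.471.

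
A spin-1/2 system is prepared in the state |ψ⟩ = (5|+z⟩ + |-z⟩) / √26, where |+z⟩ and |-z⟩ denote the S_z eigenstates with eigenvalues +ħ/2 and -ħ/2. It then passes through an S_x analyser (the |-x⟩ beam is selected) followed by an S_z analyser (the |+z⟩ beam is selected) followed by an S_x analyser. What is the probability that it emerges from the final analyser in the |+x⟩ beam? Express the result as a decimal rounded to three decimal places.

First analyser (S_x): P(|-x⟩) = |⟨-x|ψ⟩|² = 16/52.
After stage 1 the state is |-x⟩; P(|+z⟩) = |⟨+z|-x⟩|² = 1/2.
After stage 2 the state is |+z⟩; P(|+x⟩) = |⟨+x|+z⟩|² = 1/2.
Joint probability = 16/52 × 1/2 × 1/2 = 0.077.

0.077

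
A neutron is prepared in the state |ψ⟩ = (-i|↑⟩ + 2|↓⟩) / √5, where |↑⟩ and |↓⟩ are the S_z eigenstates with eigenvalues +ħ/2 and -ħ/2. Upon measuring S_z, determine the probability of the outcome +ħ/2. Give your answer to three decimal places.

The +ħ/2 outcome corresponds to |↑⟩. Its amplitude in |ψ⟩ is -i/√5.
P = |-i|² / 5 = 1/5.

0.200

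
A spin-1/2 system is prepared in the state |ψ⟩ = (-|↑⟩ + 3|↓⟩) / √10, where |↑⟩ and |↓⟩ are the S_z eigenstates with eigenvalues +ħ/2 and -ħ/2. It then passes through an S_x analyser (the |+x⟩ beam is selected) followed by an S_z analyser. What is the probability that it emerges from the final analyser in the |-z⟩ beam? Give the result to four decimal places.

0.1000

First analyser (S_x): P(|+x⟩) = |⟨+x|ψ⟩|² = 4/20.
After stage 1 the state is |+x⟩; P(|-z⟩) = |⟨-z|+x⟩|² = 1/2.
Joint probability = 4/20 × 1/2 = 0.1000.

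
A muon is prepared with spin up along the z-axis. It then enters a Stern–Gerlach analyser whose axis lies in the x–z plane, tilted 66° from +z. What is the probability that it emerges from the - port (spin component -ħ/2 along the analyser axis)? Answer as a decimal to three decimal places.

For spin-½, the probability of finding spin-up along an axis at angle θ to the initial spin direction is cos²(θ/2); spin-down is sin²(θ/2).
θ = 66°, so P = sin²(33°) ≈ 0.297.

0.297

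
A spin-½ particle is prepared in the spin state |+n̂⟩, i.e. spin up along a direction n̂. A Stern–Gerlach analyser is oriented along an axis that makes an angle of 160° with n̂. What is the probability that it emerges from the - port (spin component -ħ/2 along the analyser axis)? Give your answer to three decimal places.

0.970

For spin-½, the probability of finding spin-up along an axis at angle θ to the initial spin direction is cos²(θ/2); spin-down is sin²(θ/2).
θ = 160°, so P = sin²(80°) ≈ 0.970.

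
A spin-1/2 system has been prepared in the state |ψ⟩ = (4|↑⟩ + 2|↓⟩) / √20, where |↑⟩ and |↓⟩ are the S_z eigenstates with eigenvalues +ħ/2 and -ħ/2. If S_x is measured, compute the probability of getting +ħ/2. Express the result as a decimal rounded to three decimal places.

|+x⟩ = (|↑⟩ + |↓⟩)/√2, so ⟨+x|ψ⟩ = (6) / (√2·√20).
P = |6|² / 40 = 36/40.

0.900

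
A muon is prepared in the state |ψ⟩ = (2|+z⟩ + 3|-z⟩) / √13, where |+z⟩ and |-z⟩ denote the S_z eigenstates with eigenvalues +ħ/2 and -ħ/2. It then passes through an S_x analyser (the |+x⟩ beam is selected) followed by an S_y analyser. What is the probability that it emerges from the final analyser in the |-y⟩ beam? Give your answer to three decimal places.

0.481

First analyser (S_x): P(|+x⟩) = |⟨+x|ψ⟩|² = 25/26.
After stage 1 the state is |+x⟩; P(|-y⟩) = |⟨-y|+x⟩|² = 1/2.
Joint probability = 25/26 × 1/2 = 0.481.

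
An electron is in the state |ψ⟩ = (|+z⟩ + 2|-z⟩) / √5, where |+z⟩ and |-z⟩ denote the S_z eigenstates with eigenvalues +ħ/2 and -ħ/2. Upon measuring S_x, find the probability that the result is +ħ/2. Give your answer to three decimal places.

0.900

|+x⟩ = (|+z⟩ + |-z⟩)/√2, so ⟨+x|ψ⟩ = (3) / (√2·√5).
P = |3|² / 10 = 9/10.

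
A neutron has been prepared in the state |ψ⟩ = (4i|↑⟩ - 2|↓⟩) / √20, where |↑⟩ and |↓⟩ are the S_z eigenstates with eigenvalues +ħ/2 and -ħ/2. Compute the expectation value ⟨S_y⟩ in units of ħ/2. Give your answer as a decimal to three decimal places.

0.800

⟨σ_y⟩ = 2 Im(a* b)/(|a|²+|b|²) with a = 4i, b = -2.
a* b = 8i, so ⟨σ_y⟩ = 16/20.
⟨S_y⟩ = (ħ/2)·⟨σ_y⟩.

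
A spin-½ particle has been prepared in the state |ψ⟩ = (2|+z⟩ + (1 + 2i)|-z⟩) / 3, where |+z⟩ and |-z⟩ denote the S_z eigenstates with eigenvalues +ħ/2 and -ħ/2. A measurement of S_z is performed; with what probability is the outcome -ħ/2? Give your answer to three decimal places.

0.556

The -ħ/2 outcome corresponds to |-z⟩. Its amplitude in |ψ⟩ is (1 + 2i)/3.
P = |1 + 2i|² / 9 = 5/9.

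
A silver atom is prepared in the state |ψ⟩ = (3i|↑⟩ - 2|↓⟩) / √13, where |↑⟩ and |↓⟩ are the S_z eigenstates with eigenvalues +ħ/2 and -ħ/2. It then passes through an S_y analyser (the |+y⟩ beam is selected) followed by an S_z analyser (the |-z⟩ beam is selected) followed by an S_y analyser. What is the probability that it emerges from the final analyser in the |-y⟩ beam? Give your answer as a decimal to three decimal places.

First analyser (S_y): P(|+y⟩) = |⟨+y|ψ⟩|² = 25/26.
After stage 1 the state is |+y⟩; P(|-z⟩) = |⟨-z|+y⟩|² = 1/2.
After stage 2 the state is |-z⟩; P(|-y⟩) = |⟨-y|-z⟩|² = 1/2.
Joint probability = 25/26 × 1/2 × 1/2 = 0.240.

0.240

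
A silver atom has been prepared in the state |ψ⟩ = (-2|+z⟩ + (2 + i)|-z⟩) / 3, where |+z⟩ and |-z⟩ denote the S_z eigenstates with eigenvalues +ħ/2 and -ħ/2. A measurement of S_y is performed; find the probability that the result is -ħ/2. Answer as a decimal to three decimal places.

|-y⟩ = (|+z⟩ - i|-z⟩)/√2, so ⟨-y|ψ⟩ = (-3 + 2i) / (√2·3).
P = |-3 + 2i|² / 18 = 13/18.

0.722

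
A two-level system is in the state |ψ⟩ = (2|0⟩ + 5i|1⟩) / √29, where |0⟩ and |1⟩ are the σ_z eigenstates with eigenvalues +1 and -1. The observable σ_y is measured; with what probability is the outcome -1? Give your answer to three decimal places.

|-y⟩ = (|0⟩ - i|1⟩)/√2, so ⟨-y|ψ⟩ = (-3) / (√2·√29).
P = |-3|² / 58 = 9/58.

0.155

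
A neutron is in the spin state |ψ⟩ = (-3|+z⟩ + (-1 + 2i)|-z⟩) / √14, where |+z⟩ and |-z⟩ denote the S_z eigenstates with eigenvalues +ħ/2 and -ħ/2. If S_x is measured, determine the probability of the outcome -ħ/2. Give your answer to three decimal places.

0.286

|-x⟩ = (|+z⟩ - |-z⟩)/√2, so ⟨-x|ψ⟩ = (-2 - 2i) / (√2·√14).
P = |-2 - 2i|² / 28 = 8/28.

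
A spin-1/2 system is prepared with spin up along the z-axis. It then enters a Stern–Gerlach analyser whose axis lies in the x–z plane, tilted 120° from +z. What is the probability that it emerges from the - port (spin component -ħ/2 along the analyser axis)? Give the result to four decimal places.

For spin-½, the probability of finding spin-up along an axis at angle θ to the initial spin direction is cos²(θ/2); spin-down is sin²(θ/2).
θ = 120°, so P = sin²(60°) ≈ 0.7500.

0.7500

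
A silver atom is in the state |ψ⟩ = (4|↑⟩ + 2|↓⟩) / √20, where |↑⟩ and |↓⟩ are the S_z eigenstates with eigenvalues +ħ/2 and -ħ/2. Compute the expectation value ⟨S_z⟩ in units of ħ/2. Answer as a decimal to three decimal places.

0.600

⟨σ_z⟩ = |a|² - |b|² divided by |a|²+|b|², with a, b the |↑⟩, |↓⟩ amplitudes.
= (16 - 4)/20 = 12/20.
⟨S_z⟩ = (ħ/2)·⟨σ_z⟩.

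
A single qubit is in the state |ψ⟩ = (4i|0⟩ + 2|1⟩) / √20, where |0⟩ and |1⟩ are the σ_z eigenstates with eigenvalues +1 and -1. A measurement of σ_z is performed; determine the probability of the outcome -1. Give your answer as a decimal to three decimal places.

The -1 outcome corresponds to |1⟩. Its amplitude in |ψ⟩ is 2/√20.
P = |2|² / 20 = 4/20.

0.200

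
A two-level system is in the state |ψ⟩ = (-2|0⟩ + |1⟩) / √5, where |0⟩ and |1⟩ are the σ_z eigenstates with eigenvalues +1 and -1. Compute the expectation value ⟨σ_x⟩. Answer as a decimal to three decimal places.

⟨σ_x⟩ = 2 Re(a* b)/(|a|²+|b|²) with a = -2, b = 1.
a* b = -2, so ⟨σ_x⟩ = -4/5.

-0.800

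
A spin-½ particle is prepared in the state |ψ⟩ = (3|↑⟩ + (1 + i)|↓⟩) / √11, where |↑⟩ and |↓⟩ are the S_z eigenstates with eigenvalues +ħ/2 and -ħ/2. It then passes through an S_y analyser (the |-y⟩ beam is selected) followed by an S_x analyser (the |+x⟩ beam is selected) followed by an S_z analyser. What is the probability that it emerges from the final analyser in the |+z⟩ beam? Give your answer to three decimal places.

0.057

First analyser (S_y): P(|-y⟩) = |⟨-y|ψ⟩|² = 5/22.
After stage 1 the state is |-y⟩; P(|+x⟩) = |⟨+x|-y⟩|² = 1/2.
After stage 2 the state is |+x⟩; P(|+z⟩) = |⟨+z|+x⟩|² = 1/2.
Joint probability = 5/22 × 1/2 × 1/2 = 0.057.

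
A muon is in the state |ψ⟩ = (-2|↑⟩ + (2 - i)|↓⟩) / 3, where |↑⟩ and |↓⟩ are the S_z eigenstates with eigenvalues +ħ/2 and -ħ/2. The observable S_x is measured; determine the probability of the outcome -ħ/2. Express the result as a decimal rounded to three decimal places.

0.944

|-x⟩ = (|↑⟩ - |↓⟩)/√2, so ⟨-x|ψ⟩ = (-4 + i) / (√2·3).
P = |-4 + i|² / 18 = 17/18.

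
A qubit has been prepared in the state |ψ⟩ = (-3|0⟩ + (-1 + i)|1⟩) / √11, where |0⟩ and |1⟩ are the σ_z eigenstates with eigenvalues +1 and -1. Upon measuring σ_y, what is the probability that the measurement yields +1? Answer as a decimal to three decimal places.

0.227

|+y⟩ = (|0⟩ + i|1⟩)/√2, so ⟨+y|ψ⟩ = (-2 + i) / (√2·√11).
P = |-2 + i|² / 22 = 5/22.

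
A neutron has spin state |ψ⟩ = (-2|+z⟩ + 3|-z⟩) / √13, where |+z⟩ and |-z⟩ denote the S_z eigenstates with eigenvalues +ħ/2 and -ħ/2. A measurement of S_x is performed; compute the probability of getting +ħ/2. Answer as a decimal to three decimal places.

0.038

|+x⟩ = (|+z⟩ + |-z⟩)/√2, so ⟨+x|ψ⟩ = (1) / (√2·√13).
P = |1|² / 26 = 1/26.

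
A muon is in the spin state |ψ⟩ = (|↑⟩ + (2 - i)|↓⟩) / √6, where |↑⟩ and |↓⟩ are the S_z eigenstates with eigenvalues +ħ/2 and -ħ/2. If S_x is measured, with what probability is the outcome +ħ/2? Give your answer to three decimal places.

|+x⟩ = (|↑⟩ + |↓⟩)/√2, so ⟨+x|ψ⟩ = (3 - i) / (√2·√6).
P = |3 - i|² / 12 = 10/12.

0.833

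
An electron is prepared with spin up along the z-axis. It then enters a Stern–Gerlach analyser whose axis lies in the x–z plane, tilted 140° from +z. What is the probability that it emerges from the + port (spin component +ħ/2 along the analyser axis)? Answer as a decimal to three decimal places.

0.117

For spin-½, the probability of finding spin-up along an axis at angle θ to the initial spin direction is cos²(θ/2); spin-down is sin²(θ/2).
θ = 140°, so P = cos²(70°) ≈ 0.117.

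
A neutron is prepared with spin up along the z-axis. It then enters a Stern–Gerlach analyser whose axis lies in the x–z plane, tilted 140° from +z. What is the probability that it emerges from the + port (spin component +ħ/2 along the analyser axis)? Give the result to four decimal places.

0.1170

For spin-½, the probability of finding spin-up along an axis at angle θ to the initial spin direction is cos²(θ/2); spin-down is sin²(θ/2).
θ = 140°, so P = cos²(70°) ≈ 0.1170.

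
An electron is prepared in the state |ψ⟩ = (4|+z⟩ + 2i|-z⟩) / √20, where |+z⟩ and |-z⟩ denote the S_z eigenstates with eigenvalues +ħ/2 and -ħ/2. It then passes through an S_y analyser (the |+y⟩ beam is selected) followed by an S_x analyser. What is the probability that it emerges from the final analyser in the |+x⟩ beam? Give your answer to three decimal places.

First analyser (S_y): P(|+y⟩) = |⟨+y|ψ⟩|² = 36/40.
After stage 1 the state is |+y⟩; P(|+x⟩) = |⟨+x|+y⟩|² = 1/2.
Joint probability = 36/40 × 1/2 = 0.450.

0.450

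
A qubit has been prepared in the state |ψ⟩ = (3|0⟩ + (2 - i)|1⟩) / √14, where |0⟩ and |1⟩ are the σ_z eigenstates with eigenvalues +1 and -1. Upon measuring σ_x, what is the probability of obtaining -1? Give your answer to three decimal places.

0.071

|-x⟩ = (|0⟩ - |1⟩)/√2, so ⟨-x|ψ⟩ = (1 + i) / (√2·√14).
P = |1 + i|² / 28 = 2/28.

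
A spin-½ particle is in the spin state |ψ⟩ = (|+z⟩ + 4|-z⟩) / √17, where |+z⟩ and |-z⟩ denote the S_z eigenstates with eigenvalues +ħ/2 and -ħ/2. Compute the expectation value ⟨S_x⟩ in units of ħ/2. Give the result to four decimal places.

⟨σ_x⟩ = 2 Re(a* b)/(|a|²+|b|²) with a = 1, b = 4.
a* b = 4, so ⟨σ_x⟩ = 8/17.
⟨S_x⟩ = (ħ/2)·⟨σ_x⟩.

0.4706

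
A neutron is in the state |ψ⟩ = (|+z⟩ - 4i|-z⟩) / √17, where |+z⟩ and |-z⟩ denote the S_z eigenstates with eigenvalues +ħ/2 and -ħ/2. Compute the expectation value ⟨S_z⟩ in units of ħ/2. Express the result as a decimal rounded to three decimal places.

-0.882

⟨σ_z⟩ = |a|² - |b|² divided by |a|²+|b|², with a, b the |+z⟩, |-z⟩ amplitudes.
= (1 - 16)/17 = -15/17.
⟨S_z⟩ = (ħ/2)·⟨σ_z⟩.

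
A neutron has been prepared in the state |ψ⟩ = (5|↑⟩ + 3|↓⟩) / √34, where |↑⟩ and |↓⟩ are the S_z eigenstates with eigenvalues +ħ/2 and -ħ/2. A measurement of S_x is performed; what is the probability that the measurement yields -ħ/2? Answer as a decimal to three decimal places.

|-x⟩ = (|↑⟩ - |↓⟩)/√2, so ⟨-x|ψ⟩ = (2) / (√2·√34).
P = |2|² / 68 = 4/68.

0.059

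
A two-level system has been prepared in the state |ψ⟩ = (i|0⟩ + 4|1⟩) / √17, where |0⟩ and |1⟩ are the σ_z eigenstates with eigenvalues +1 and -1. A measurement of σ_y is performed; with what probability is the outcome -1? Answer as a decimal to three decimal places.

|-y⟩ = (|0⟩ - i|1⟩)/√2, so ⟨-y|ψ⟩ = (5i) / (√2·√17).
P = |5i|² / 34 = 25/34.

0.735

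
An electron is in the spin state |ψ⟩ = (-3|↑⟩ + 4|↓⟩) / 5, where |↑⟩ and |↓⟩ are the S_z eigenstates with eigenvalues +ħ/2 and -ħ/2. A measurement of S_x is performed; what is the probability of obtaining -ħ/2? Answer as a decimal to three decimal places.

0.980

|-x⟩ = (|↑⟩ - |↓⟩)/√2, so ⟨-x|ψ⟩ = (-7) / (√2·5).
P = |-7|² / 50 = 49/50.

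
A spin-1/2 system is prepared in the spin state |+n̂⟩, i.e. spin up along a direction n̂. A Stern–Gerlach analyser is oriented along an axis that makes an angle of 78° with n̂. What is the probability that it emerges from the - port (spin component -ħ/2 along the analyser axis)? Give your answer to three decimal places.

For spin-½, the probability of finding spin-up along an axis at angle θ to the initial spin direction is cos²(θ/2); spin-down is sin²(θ/2).
θ = 78°, so P = sin²(39°) ≈ 0.396.

0.396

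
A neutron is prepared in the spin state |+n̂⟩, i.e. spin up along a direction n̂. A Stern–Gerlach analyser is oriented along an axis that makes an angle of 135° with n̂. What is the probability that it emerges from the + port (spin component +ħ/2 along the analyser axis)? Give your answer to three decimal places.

For spin-½, the probability of finding spin-up along an axis at angle θ to the initial spin direction is cos²(θ/2); spin-down is sin²(θ/2).
θ = 135°, so P = cos²(67.5°) ≈ 0.146.

0.146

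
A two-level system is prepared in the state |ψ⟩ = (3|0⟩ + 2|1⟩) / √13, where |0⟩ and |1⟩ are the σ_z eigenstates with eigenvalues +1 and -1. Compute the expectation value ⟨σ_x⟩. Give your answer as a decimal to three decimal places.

0.923

⟨σ_x⟩ = 2 Re(a* b)/(|a|²+|b|²) with a = 3, b = 2.
a* b = 6, so ⟨σ_x⟩ = 12/13.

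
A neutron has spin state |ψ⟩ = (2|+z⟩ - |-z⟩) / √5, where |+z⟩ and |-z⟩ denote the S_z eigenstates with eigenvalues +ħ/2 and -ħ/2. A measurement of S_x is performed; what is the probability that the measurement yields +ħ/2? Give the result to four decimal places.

|+x⟩ = (|+z⟩ + |-z⟩)/√2, so ⟨+x|ψ⟩ = (1) / (√2·√5).
P = |1|² / 10 = 1/10.

0.1000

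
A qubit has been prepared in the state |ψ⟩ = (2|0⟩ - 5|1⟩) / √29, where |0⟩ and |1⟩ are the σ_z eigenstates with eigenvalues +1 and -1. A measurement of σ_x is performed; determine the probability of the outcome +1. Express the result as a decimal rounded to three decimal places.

0.155

|+x⟩ = (|0⟩ + |1⟩)/√2, so ⟨+x|ψ⟩ = (-3) / (√2·√29).
P = |-3|² / 58 = 9/58.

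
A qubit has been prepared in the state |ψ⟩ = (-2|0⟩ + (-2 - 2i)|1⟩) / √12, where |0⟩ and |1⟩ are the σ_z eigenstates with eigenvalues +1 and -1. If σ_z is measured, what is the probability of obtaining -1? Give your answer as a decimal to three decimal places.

The -1 outcome corresponds to |1⟩. Its amplitude in |ψ⟩ is (-2 - 2i)/√12.
P = |-2 - 2i|² / 12 = 8/12.

0.667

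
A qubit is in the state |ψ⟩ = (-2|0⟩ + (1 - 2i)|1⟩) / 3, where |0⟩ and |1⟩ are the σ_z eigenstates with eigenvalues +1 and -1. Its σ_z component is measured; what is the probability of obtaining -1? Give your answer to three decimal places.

The -1 outcome corresponds to |1⟩. Its amplitude in |ψ⟩ is (1 - 2i)/3.
P = |1 - 2i|² / 9 = 5/9.

0.556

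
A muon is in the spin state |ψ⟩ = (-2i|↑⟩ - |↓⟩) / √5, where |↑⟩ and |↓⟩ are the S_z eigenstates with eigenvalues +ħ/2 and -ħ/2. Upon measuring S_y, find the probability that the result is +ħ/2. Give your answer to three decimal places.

|+y⟩ = (|↑⟩ + i|↓⟩)/√2, so ⟨+y|ψ⟩ = (-i) / (√2·√5).
P = |-i|² / 10 = 1/10.

0.100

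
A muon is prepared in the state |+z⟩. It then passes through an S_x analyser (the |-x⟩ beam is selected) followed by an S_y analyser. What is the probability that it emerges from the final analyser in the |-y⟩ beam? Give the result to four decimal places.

0.2500

First analyser (S_x): from |+z⟩, P(|-x⟩) = 1/2.
After stage 1 the state is |-x⟩; P(|-y⟩) = |⟨-y|-x⟩|² = 1/2.
Joint probability = 1/2 × 1/2 = 0.2500.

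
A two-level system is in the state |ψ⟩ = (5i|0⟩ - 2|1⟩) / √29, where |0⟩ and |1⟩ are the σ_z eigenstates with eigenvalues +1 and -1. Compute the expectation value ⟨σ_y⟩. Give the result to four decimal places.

0.6897

⟨σ_y⟩ = 2 Im(a* b)/(|a|²+|b|²) with a = 5i, b = -2.
a* b = 10i, so ⟨σ_y⟩ = 20/29.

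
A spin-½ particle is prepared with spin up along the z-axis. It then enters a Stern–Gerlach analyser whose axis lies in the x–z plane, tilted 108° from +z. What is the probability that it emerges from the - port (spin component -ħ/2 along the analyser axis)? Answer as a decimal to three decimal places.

0.655

For spin-½, the probability of finding spin-up along an axis at angle θ to the initial spin direction is cos²(θ/2); spin-down is sin²(θ/2).
θ = 108°, so P = sin²(54°) ≈ 0.655.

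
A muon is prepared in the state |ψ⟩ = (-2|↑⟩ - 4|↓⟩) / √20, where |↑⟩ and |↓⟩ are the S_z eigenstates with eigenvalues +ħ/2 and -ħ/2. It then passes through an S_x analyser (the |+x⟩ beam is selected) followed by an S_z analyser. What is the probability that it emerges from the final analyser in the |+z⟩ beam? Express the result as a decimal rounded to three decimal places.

0.450

First analyser (S_x): P(|+x⟩) = |⟨+x|ψ⟩|² = 36/40.
After stage 1 the state is |+x⟩; P(|+z⟩) = |⟨+z|+x⟩|² = 1/2.
Joint probability = 36/40 × 1/2 = 0.450.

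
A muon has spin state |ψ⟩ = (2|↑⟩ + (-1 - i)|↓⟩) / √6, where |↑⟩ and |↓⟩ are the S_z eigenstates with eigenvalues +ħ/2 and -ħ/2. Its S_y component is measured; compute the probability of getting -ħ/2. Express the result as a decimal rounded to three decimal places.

0.833

|-y⟩ = (|↑⟩ - i|↓⟩)/√2, so ⟨-y|ψ⟩ = (3 - i) / (√2·√6).
P = |3 - i|² / 12 = 10/12.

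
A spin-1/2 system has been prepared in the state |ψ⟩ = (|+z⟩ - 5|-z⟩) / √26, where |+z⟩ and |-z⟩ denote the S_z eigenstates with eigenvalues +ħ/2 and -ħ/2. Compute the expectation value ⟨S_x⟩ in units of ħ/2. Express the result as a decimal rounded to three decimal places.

-0.385

⟨σ_x⟩ = 2 Re(a* b)/(|a|²+|b|²) with a = 1, b = -5.
a* b = -5, so ⟨σ_x⟩ = -10/26.
⟨S_x⟩ = (ħ/2)·⟨σ_x⟩.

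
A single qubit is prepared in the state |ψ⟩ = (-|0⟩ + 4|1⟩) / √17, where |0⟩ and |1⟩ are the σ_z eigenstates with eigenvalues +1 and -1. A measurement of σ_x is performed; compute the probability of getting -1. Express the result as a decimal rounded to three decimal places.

0.735

|-x⟩ = (|0⟩ - |1⟩)/√2, so ⟨-x|ψ⟩ = (-5) / (√2·√17).
P = |-5|² / 34 = 25/34.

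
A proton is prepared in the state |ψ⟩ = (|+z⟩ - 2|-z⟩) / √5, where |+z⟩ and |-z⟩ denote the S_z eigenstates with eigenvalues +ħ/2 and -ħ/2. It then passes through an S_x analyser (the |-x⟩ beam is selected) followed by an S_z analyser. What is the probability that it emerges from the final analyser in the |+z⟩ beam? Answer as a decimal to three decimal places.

First analyser (S_x): P(|-x⟩) = |⟨-x|ψ⟩|² = 9/10.
After stage 1 the state is |-x⟩; P(|+z⟩) = |⟨+z|-x⟩|² = 1/2.
Joint probability = 9/10 × 1/2 = 0.450.

0.450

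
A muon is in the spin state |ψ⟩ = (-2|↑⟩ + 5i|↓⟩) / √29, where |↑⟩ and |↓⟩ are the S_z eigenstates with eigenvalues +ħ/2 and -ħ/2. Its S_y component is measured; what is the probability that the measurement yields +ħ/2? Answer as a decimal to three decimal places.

|+y⟩ = (|↑⟩ + i|↓⟩)/√2, so ⟨+y|ψ⟩ = (3) / (√2·√29).
P = |3|² / 58 = 9/58.

0.155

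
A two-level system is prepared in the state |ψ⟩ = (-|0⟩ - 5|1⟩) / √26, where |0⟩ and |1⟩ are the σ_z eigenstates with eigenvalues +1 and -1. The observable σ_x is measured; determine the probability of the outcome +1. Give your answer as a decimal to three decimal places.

0.692

|+x⟩ = (|0⟩ + |1⟩)/√2, so ⟨+x|ψ⟩ = (-6) / (√2·√26).
P = |-6|² / 52 = 36/52.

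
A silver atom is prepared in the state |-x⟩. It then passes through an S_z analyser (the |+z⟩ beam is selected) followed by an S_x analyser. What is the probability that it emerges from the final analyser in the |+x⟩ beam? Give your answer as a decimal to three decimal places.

0.250

First analyser (S_z): from |-x⟩, P(|+z⟩) = 1/2.
After stage 1 the state is |+z⟩; P(|+x⟩) = |⟨+x|+z⟩|² = 1/2.
Joint probability = 1/2 × 1/2 = 0.250.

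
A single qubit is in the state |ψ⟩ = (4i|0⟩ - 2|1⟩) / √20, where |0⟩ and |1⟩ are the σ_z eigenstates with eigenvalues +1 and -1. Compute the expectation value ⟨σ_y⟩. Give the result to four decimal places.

0.8000

⟨σ_y⟩ = 2 Im(a* b)/(|a|²+|b|²) with a = 4i, b = -2.
a* b = 8i, so ⟨σ_y⟩ = 16/20.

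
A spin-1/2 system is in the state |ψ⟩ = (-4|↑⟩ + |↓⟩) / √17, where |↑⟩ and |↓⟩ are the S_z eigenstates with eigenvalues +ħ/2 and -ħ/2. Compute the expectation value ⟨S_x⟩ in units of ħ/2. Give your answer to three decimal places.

-0.471

⟨σ_x⟩ = 2 Re(a* b)/(|a|²+|b|²) with a = -4, b = 1.
a* b = -4, so ⟨σ_x⟩ = -8/17.
⟨S_x⟩ = (ħ/2)·⟨σ_x⟩.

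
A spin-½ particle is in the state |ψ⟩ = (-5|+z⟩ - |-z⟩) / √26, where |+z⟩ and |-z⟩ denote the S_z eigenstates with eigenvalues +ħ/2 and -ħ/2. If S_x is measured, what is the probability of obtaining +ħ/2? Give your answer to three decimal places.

|+x⟩ = (|+z⟩ + |-z⟩)/√2, so ⟨+x|ψ⟩ = (-6) / (√2·√26).
P = |-6|² / 52 = 36/52.

0.692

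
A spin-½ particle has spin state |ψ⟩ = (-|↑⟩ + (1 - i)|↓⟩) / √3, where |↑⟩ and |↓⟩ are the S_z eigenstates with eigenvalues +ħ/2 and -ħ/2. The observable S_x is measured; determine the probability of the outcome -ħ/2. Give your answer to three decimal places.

0.833

|-x⟩ = (|↑⟩ - |↓⟩)/√2, so ⟨-x|ψ⟩ = (-2 + i) / (√2·√3).
P = |-2 + i|² / 6 = 5/6.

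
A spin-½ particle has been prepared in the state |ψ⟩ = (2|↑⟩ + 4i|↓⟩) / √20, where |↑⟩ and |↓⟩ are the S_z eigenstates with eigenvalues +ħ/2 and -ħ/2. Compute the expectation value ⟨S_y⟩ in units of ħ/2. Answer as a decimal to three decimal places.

⟨σ_y⟩ = 2 Im(a* b)/(|a|²+|b|²) with a = 2, b = 4i.
a* b = 8i, so ⟨σ_y⟩ = 16/20.
⟨S_y⟩ = (ħ/2)·⟨σ_y⟩.

0.800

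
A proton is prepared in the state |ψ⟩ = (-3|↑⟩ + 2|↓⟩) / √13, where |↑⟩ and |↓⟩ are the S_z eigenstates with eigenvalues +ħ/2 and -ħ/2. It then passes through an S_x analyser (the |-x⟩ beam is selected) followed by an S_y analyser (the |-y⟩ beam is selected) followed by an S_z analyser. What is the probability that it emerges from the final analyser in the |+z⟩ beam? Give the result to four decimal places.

First analyser (S_x): P(|-x⟩) = |⟨-x|ψ⟩|² = 25/26.
After stage 1 the state is |-x⟩; P(|-y⟩) = |⟨-y|-x⟩|² = 1/2.
After stage 2 the state is |-y⟩; P(|+z⟩) = |⟨+z|-y⟩|² = 1/2.
Joint probability = 25/26 × 1/2 × 1/2 = 0.2404.

0.2404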